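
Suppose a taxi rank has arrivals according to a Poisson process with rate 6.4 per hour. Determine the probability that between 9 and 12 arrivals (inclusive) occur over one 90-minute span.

0.4483

Over the interval, μ = 6.4 × 1.5 = 9.6 (a 90-minute span = 1.5 hours).
P(9 ≤ N ≤ 12) = Σ_{j=9}^{12} e^(−9.6) · 9.6^j/j! ≈ 0.4483.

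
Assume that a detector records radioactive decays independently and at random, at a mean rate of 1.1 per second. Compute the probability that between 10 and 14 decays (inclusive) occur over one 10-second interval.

0.5135

Over the interval, μ = 1.1 × 10 = 11 (a 10-second interval = 10 seconds).
P(10 ≤ N ≤ 14) = Σ_{j=10}^{14} e^(−11) · 11^j/j! ≈ 0.5135.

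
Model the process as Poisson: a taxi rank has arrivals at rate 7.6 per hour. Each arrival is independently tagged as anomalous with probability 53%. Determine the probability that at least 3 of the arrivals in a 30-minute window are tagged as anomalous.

Thinning: the arrivals that are tagged as anomalous themselves form a Poisson process with rate 0.53 × 7.6 = 4.028 per hour.
Over the interval, μ = 4.028 × 0.5 = 2.014 (a 30-minute window = 0.5 hours).
P(N ≥ 3) = 1 − P(N ≤ 2) ≈ 0.3271.

0.3271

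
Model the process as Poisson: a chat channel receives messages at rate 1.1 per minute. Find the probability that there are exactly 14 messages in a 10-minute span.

Over the interval, μ = 1.1 × 10 = 11 (a 10-minute span = 10 minutes).
P(N = 14) = e^(−μ) μ^14/14! = e^(−11) · 11^14/87178291200 ≈ 0.0728.

0.0728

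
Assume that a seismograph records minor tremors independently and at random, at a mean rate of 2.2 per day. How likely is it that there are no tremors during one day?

0.1108

With mean μ = 2.2 per day,
P(N = 0) = e^(−μ) μ^0/0! = e^(−2.2) · 2.2^0/1 ≈ 0.1108.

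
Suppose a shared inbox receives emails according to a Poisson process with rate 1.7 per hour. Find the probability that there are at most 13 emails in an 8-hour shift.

Over the interval, μ = 1.7 × 8 = 13.6 (an 8-hour shift = 8 hours).
P(N ≤ 13) = Σ_{j=0}^{13} e^(−μ) μ^j/j! ≈ 0.5074.

0.5074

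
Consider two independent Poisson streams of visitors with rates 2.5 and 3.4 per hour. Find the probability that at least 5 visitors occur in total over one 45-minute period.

Independent Poisson processes superpose: combined rate λ = 2.5 + 3.4 = 5.9 per hour.
Over the interval, μ = 5.9 × 0.75 = 4.425 (a 45-minute period = 0.75 hours).
P(N ≥ 5) = 1 − P(N ≤ 4) ≈ 0.4536.

0.4536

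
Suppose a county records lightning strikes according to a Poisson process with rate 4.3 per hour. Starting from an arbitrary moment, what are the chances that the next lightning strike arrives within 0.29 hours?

Inter-arrival times are exponential with rate λ = 4.3 per hour.
P(T ≤ 0.29) = 1 − e^(−λt) = 1 − e^(−4.3 × 0.29) = 1 − e^(−1.247) ≈ 0.7126.

0.7126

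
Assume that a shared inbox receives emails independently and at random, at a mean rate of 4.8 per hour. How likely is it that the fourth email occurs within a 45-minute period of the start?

Over the interval, μ = 4.8 × 0.75 = 3.6 (a 45-minute period = 0.75 hours).
The fourth arrival falls in the interval iff at least 4 events occur there: P(S_4 ≤ t) = P(N ≥ 4) = 1 − P(N ≤ 3) ≈ 0.4848.

0.4848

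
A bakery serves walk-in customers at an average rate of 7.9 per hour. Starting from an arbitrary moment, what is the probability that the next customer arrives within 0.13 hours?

0.6419

Inter-arrival times are exponential with rate λ = 7.9 per hour.
P(T ≤ 0.13) = 1 − e^(−λt) = 1 − e^(−7.9 × 0.13) = 1 − e^(−1.027) ≈ 0.6419.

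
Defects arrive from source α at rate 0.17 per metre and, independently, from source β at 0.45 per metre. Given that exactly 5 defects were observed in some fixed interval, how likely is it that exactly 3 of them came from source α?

Given the total, each event is independently from source α with probability p = λ_α/(λ_α+λ_β) = 0.17/0.62 ≈ 0.2742.
So K ~ Binomial(5, 0.17/0.62): P(K = 3) = C(5,3) · (0.17/0.62)^3 · (0.45/0.62)^2 ≈ 0.1086.

0.1086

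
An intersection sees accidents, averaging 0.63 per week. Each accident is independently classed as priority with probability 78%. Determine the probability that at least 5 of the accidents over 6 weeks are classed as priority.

0.1761

Thinning: the accidents that are classed as priority themselves form a Poisson process with rate 0.78 × 0.63 = 0.4914 per week.
Over the interval, μ = 0.4914 × 6 = 2.9484 (6 weeks).
P(N ≥ 5) = 1 − P(N ≤ 4) ≈ 0.1761.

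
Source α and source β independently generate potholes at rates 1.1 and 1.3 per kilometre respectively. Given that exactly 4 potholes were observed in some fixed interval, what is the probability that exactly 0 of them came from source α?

0.0861

Given the total, each event is independently from source α with probability p = λ_α/(λ_α+λ_β) = 1.1/2.4 ≈ 0.4583.
So K ~ Binomial(4, 1.1/2.4): P(K = 0) = C(4,0) · (1.1/2.4)^0 · (1.3/2.4)^4 ≈ 0.0861.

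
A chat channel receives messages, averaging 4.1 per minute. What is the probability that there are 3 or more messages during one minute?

With mean μ = 4.1 per minute,
P(N ≥ 3) = 1 − P(N ≤ 2) = 1 − Σ_{j=0}^{2} e^(−μ) μ^j/j! ≈ 0.7762.

0.7762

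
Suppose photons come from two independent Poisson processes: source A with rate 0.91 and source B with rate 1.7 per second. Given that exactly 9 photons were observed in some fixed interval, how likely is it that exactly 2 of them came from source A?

Given the total, each event is independently from source A with probability p = λ_A/(λ_A+λ_B) = 0.91/2.61 ≈ 0.3487.
So K ~ Binomial(9, 0.91/2.61): P(K = 2) = C(9,2) · (0.91/2.61)^2 · (1.7/2.61)^7 ≈ 0.2177.

0.2177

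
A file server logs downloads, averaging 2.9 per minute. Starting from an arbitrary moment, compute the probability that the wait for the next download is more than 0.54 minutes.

0.2089

The wait for the next event is exponential with rate λ = 2.9 per minute.
P(T > 0.54) = e^(−λt) = e^(−2.9 × 0.54) = e^(−1.566) ≈ 0.2089.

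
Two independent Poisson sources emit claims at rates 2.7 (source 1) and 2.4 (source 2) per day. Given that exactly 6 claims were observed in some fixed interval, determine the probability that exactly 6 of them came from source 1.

Given the total, each event is independently from source 1 with probability p = λ_1/(λ_1+λ_2) = 2.7/5.1 ≈ 0.5294.
So K ~ Binomial(6, 2.7/5.1): P(K = 6) = C(6,6) · (2.7/5.1)^6 · (2.4/5.1)^0 ≈ 0.0220.

0.0220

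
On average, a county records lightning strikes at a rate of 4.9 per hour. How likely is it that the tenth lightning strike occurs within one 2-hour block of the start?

Over the interval, μ = 4.9 × 2 = 9.8 (a 2-hour block = 2 hours).
The tenth arrival falls in the interval iff at least 10 events occur there: P(S_10 ≤ t) = P(N ≥ 10) = 1 − P(N ≤ 9) ≈ 0.5168.

0.5168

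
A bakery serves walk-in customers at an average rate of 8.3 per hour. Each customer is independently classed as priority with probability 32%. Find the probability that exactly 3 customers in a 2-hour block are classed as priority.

0.1232

Thinning: the customers that are classed as priority themselves form a Poisson process with rate 0.32 × 8.3 = 2.656 per hour.
Over the interval, μ = 2.656 × 2 = 5.312 (a 2-hour block = 2 hours).
P(N = 3) = e^(−5.312) · 5.312^3/3! ≈ 0.1232.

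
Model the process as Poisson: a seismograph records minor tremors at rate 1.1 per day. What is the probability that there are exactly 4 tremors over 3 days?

Over the interval, μ = 1.1 × 3 = 3.3 (3 days).
P(N = 4) = e^(−μ) μ^4/4! = e^(−3.3) · 3.3^4/24 ≈ 0.1823.

0.1823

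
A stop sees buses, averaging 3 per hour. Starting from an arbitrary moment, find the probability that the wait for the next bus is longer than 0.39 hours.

The wait for the next event is exponential with rate λ = 3 per hour.
P(T > 0.39) = e^(−λt) = e^(−3 × 0.39) = e^(−1.17) ≈ 0.3104.

0.3104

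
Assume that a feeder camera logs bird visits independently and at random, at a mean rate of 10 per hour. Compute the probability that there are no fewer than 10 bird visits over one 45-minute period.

Over the interval, μ = 10 × 0.75 = 7.5 (a 45-minute period = 0.75 hours).
P(N ≥ 10) = 1 − P(N ≤ 9) = 1 − Σ_{j=0}^{9} e^(−μ) μ^j/j! ≈ 0.2236.

0.2236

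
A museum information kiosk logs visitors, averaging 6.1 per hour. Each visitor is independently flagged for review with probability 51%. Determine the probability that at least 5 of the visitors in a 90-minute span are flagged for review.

0.4992

Thinning: the visitors that are flagged for review themselves form a Poisson process with rate 0.51 × 6.1 = 3.111 per hour.
Over the interval, μ = 3.111 × 1.5 = 4.6665 (a 90-minute span = 1.5 hours).
P(N ≥ 5) = 1 − P(N ≤ 4) ≈ 0.4992.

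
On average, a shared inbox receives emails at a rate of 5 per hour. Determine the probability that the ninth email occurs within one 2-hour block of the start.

0.6672

Over the interval, μ = 5 × 2 = 10 (a 2-hour block = 2 hours).
The ninth arrival falls in the interval iff at least 9 events occur there: P(S_9 ≤ t) = P(N ≥ 9) = 1 − P(N ≤ 8) ≈ 0.6672.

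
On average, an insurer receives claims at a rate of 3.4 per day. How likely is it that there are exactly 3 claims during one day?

0.2186

With mean μ = 3.4 per day,
P(N = 3) = e^(−μ) μ^3/3! = e^(−3.4) · 3.4^3/6 ≈ 0.2186.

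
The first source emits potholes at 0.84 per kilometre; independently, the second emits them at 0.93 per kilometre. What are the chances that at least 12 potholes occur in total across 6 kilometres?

0.3755

Independent Poisson processes superpose: combined rate λ = 0.84 + 0.93 = 1.77 per kilometre.
Over the interval, μ = 1.77 × 6 = 10.62 (6 kilometres).
P(N ≥ 12) = 1 − P(N ≤ 11) ≈ 0.3755.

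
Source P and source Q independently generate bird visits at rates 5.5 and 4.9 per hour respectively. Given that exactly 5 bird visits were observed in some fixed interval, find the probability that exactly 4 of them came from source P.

Given the total, each event is independently from source P with probability p = λ_P/(λ_P+λ_Q) = 5.5/10.4 ≈ 0.5288.
So K ~ Binomial(5, 5.5/10.4): P(K = 4) = C(5,4) · (5.5/10.4)^4 · (4.9/10.4)^1 ≈ 0.1843.

0.1843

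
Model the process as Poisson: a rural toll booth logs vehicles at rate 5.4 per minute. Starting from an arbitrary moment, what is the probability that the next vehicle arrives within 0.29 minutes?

Inter-arrival times are exponential with rate λ = 5.4 per minute.
P(T ≤ 0.29) = 1 − e^(−λt) = 1 − e^(−5.4 × 0.29) = 1 − e^(−1.566) ≈ 0.7911.

0.7911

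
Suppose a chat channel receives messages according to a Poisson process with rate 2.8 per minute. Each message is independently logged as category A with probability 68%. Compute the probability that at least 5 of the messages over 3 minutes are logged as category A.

Thinning: the messages that are logged as category A themselves form a Poisson process with rate 0.68 × 2.8 = 1.904 per minute.
Over the interval, μ = 1.904 × 3 = 5.712 (3 minutes).
P(N ≥ 5) = 1 − P(N ≤ 4) ≈ 0.6745.

0.6745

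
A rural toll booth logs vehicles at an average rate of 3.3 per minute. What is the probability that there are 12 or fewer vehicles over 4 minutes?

0.4413

Over the interval, μ = 3.3 × 4 = 13.2 (4 minutes).
P(N ≤ 12) = Σ_{j=0}^{12} e^(−μ) μ^j/j! ≈ 0.4413.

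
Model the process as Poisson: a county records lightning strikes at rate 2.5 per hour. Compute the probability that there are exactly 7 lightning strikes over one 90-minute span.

Over the interval, μ = 2.5 × 1.5 = 3.75 (a 90-minute span = 1.5 hours).
P(N = 7) = e^(−μ) μ^7/7! = e^(−3.75) · 3.75^7/5040 ≈ 0.0487.

0.0487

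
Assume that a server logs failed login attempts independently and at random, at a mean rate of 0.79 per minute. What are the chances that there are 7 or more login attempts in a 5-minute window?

Over the interval, μ = 0.79 × 5 = 3.95 (a 5-minute window = 5 minutes).
P(N ≥ 7) = 1 − P(N ≤ 6) = 1 − Σ_{j=0}^{6} e^(−μ) μ^j/j! ≈ 0.1055.

0.1055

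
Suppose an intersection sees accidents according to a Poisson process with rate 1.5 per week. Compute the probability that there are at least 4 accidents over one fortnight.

0.3528

Over the interval, μ = 1.5 × 2 = 3 (a fortnight = 2 weeks).
P(N ≥ 4) = 1 − P(N ≤ 3) = 1 − Σ_{j=0}^{3} e^(−μ) μ^j/j! ≈ 0.3528.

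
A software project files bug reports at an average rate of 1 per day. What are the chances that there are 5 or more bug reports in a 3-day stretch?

0.1847

Over the interval, μ = 1 × 3 = 3 (a 3-day stretch = 3 days).
P(N ≥ 5) = 1 − P(N ≤ 4) = 1 − Σ_{j=0}^{4} e^(−μ) μ^j/j! ≈ 0.1847.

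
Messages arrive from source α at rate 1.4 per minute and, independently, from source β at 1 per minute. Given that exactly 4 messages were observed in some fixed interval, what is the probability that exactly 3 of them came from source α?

0.3308

Given the total, each event is independently from source α with probability p = λ_α/(λ_α+λ_β) = 1.4/2.4 ≈ 0.5833.
So K ~ Binomial(4, 1.4/2.4): P(K = 3) = C(4,3) · (1.4/2.4)^3 · (1/2.4)^1 ≈ 0.3308.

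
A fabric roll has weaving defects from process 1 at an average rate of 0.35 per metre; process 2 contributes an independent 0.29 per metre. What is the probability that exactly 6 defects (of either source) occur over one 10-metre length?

Independent Poisson processes superpose: combined rate λ = 0.35 + 0.29 = 0.64 per metre.
Over the interval, μ = 0.64 × 10 = 6.4 (a 10-metre length = 10 metres).
P(N = 6) = e^(−6.4) · 6.4^6/6! ≈ 0.1586.

0.1586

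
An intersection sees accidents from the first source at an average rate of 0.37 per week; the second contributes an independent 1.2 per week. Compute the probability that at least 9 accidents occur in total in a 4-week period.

0.1830

Independent Poisson processes superpose: combined rate λ = 0.37 + 1.2 = 1.57 per week.
Over the interval, μ = 1.57 × 4 = 6.28 (a 4-week period = 4 weeks).
P(N ≥ 9) = 1 − P(N ≤ 8) ≈ 0.1830.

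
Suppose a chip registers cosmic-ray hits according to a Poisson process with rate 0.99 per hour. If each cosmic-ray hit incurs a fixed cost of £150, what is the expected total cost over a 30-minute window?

E[N] = 0.99 × 0.5 = 0.495 (a 30-minute window = 0.5 hours); E[cost] = 0.495 × £150 = £74.25.

£74.25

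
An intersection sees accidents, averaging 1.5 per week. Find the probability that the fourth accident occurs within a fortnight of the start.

Over the interval, μ = 1.5 × 2 = 3 (a fortnight = 2 weeks).
The fourth arrival falls in the interval iff at least 4 events occur there: P(S_4 ≤ t) = P(N ≥ 4) = 1 − P(N ≤ 3) ≈ 0.3528.

0.3528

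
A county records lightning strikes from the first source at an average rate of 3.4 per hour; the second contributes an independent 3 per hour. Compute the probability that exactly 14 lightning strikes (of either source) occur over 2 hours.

0.1004

Independent Poisson processes superpose: combined rate λ = 3.4 + 3 = 6.4 per hour.
Over the interval, μ = 6.4 × 2 = 12.8 (2 hours).
P(N = 14) = e^(−12.8) · 12.8^14/14! ≈ 0.1004.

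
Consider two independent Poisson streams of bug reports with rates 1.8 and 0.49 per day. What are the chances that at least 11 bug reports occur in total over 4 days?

0.3131

Independent Poisson processes superpose: combined rate λ = 1.8 + 0.49 = 2.29 per day.
Over the interval, μ = 2.29 × 4 = 9.16 (4 days).
P(N ≥ 11) = 1 − P(N ≤ 10) ≈ 0.3131.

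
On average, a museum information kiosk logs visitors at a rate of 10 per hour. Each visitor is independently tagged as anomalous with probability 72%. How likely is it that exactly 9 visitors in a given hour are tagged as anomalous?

Thinning: the visitors that are tagged as anomalous themselves form a Poisson process with rate 0.72 × 10 = 7.2 per hour.
So μ = 7.2.
P(N = 9) = e^(−7.2) · 7.2^9/9! ≈ 0.1070.

0.1070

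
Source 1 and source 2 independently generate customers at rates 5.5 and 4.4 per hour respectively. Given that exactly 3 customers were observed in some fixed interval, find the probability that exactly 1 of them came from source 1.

0.3292

Given the total, each event is independently from source 1 with probability p = λ_1/(λ_1+λ_2) = 5.5/9.9 ≈ 0.5556.
So K ~ Binomial(3, 5.5/9.9): P(K = 1) = C(3,1) · (5.5/9.9)^1 · (4.4/9.9)^2 ≈ 0.3292.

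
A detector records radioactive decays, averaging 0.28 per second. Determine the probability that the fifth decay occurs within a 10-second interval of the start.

0.1523

Over the interval, μ = 0.28 × 10 = 2.8 (a 10-second interval = 10 seconds).
The fifth arrival falls in the interval iff at least 5 events occur there: P(S_5 ≤ t) = P(N ≥ 5) = 1 − P(N ≤ 4) ≈ 0.1523.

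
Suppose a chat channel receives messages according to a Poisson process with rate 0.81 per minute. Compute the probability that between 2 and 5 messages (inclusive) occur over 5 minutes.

0.6893

Over the interval, μ = 0.81 × 5 = 4.05 (5 minutes).
P(2 ≤ N ≤ 5) = Σ_{j=2}^{5} e^(−4.05) · 4.05^j/j! ≈ 0.6893.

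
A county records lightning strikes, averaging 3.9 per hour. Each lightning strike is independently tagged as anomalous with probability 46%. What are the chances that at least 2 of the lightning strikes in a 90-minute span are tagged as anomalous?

0.7497

Thinning: the lightning strikes that are tagged as anomalous themselves form a Poisson process with rate 0.46 × 3.9 = 1.794 per hour.
Over the interval, μ = 1.794 × 1.5 = 2.691 (a 90-minute span = 1.5 hours).
P(N ≥ 2) = 1 − P(N ≤ 1) ≈ 0.7497.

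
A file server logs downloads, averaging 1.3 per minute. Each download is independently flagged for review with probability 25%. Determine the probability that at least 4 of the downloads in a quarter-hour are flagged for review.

0.7170

Thinning: the downloads that are flagged for review themselves form a Poisson process with rate 0.25 × 1.3 = 0.325 per minute.
Over the interval, μ = 0.325 × 15 = 4.875 (a quarter-hour = 15 minutes).
P(N ≥ 4) = 1 − P(N ≤ 3) ≈ 0.7170.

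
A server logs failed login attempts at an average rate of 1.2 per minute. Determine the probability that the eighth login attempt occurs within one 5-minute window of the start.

Over the interval, μ = 1.2 × 5 = 6 (a 5-minute window = 5 minutes).
The eighth arrival falls in the interval iff at least 8 events occur there: P(S_8 ≤ t) = P(N ≥ 8) = 1 − P(N ≤ 7) ≈ 0.2560.

0.2560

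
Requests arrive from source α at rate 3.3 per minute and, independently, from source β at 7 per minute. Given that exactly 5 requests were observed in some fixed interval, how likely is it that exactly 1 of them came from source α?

Given the total, each event is independently from source α with probability p = λ_α/(λ_α+λ_β) = 3.3/10.3 ≈ 0.3204.
So K ~ Binomial(5, 3.3/10.3): P(K = 1) = C(5,1) · (3.3/10.3)^1 · (7/10.3)^4 ≈ 0.3417.

0.3417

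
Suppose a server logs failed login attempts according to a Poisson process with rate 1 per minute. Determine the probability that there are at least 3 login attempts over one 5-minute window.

0.8753

Over the interval, μ = 1 × 5 = 5 (a 5-minute window = 5 minutes).
P(N ≥ 3) = 1 − P(N ≤ 2) = 1 − Σ_{j=0}^{2} e^(−μ) μ^j/j! ≈ 0.8753.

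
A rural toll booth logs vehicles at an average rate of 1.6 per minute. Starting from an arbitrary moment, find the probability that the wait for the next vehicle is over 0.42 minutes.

0.5107

The wait for the next event is exponential with rate λ = 1.6 per minute.
P(T > 0.42) = e^(−λt) = e^(−1.6 × 0.42) = e^(−0.672) ≈ 0.5107.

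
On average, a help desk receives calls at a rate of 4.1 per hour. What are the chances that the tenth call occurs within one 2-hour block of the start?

0.3085

Over the interval, μ = 4.1 × 2 = 8.2 (a 2-hour block = 2 hours).
The tenth arrival falls in the interval iff at least 10 events occur there: P(S_10 ≤ t) = P(N ≥ 10) = 1 − P(N ≤ 9) ≈ 0.3085.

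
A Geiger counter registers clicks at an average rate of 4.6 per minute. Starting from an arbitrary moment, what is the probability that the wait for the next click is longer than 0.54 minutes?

The wait for the next event is exponential with rate λ = 4.6 per minute.
P(T > 0.54) = e^(−λt) = e^(−4.6 × 0.54) = e^(−2.484) ≈ 0.0834.

0.0834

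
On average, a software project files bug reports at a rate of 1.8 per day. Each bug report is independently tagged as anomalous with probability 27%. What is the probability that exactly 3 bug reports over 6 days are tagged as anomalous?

Thinning: the bug reports that are tagged as anomalous themselves form a Poisson process with rate 0.27 × 1.8 = 0.486 per day.
Over the interval, μ = 0.486 × 6 = 2.916 (6 days).
P(N = 3) = e^(−2.916) · 2.916^3/3! ≈ 0.2238.

0.2238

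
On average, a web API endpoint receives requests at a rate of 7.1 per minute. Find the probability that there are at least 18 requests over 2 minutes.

0.1874

Over the interval, μ = 7.1 × 2 = 14.2 (2 minutes).
P(N ≥ 18) = 1 − P(N ≤ 17) = 1 − Σ_{j=0}^{17} e^(−μ) μ^j/j! ≈ 0.1874.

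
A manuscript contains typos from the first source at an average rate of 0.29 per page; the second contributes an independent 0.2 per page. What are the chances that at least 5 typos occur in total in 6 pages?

0.1748

Independent Poisson processes superpose: combined rate λ = 0.29 + 0.2 = 0.49 per page.
Over the interval, μ = 0.49 × 6 = 2.94 (6 pages).
P(N ≥ 5) = 1 − P(N ≤ 4) ≈ 0.1748.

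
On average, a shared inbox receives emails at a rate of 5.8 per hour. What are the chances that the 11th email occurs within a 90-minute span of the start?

0.2591

Over the interval, μ = 5.8 × 1.5 = 8.7 (a 90-minute span = 1.5 hours).
The 11th arrival falls in the interval iff at least 11 events occur there: P(S_11 ≤ t) = P(N ≥ 11) = 1 − P(N ≤ 10) ≈ 0.2591.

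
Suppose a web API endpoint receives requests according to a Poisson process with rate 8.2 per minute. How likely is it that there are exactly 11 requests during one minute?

0.0776

With mean μ = 8.2 per minute,
P(N = 11) = e^(−μ) μ^11/11! = e^(−8.2) · 8.2^11/39916800 ≈ 0.0776.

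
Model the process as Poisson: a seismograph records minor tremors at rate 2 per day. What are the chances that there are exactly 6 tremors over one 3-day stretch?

Over the interval, μ = 2 × 3 = 6 (a 3-day stretch = 3 days).
P(N = 6) = e^(−μ) μ^6/6! = e^(−6) · 6^6/720 ≈ 0.1606.

0.1606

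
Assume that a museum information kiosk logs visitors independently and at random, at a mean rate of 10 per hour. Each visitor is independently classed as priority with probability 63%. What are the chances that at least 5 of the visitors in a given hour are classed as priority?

0.7531

Thinning: the visitors that are classed as priority themselves form a Poisson process with rate 0.63 × 10 = 6.3 per hour.
So μ = 6.3.
P(N ≥ 5) = 1 − P(N ≤ 4) ≈ 0.7531.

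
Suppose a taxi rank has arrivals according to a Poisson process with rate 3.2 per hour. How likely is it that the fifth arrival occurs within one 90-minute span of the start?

Over the interval, μ = 3.2 × 1.5 = 4.8 (a 90-minute span = 1.5 hours).
The fifth arrival falls in the interval iff at least 5 events occur there: P(S_5 ≤ t) = P(N ≥ 5) = 1 − P(N ≤ 4) ≈ 0.5237.

0.5237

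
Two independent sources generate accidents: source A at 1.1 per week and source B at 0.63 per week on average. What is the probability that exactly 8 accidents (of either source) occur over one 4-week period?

0.1288

Independent Poisson processes superpose: combined rate λ = 1.1 + 0.63 = 1.73 per week.
Over the interval, μ = 1.73 × 4 = 6.92 (a 4-week period = 4 weeks).
P(N = 8) = e^(−6.92) · 6.92^8/8! ≈ 0.1288.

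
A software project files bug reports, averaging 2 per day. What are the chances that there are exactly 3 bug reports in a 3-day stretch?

Over the interval, μ = 2 × 3 = 6 (a 3-day stretch = 3 days).
P(N = 3) = e^(−μ) μ^3/3! = e^(−6) · 6^3/6 ≈ 0.0892.

0.0892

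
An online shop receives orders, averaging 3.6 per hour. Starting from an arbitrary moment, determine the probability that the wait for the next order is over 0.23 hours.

0.4369

The wait for the next event is exponential with rate λ = 3.6 per hour.
P(T > 0.23) = e^(−λt) = e^(−3.6 × 0.23) = e^(−0.828) ≈ 0.4369.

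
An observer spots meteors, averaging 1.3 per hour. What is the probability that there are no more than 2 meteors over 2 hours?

0.5184

Over the interval, μ = 1.3 × 2 = 2.6 (2 hours).
P(N ≤ 2) = Σ_{j=0}^{2} e^(−μ) μ^j/j! ≈ 0.5184.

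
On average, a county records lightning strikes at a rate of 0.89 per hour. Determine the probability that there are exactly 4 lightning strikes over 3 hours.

Over the interval, μ = 0.89 × 3 = 2.67 (3 hours).
P(N = 4) = e^(−μ) μ^4/4! = e^(−2.67) · 2.67^4/24 ≈ 0.1466.

0.1466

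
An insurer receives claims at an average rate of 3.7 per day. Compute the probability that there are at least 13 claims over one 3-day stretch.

0.3223

Over the interval, μ = 3.7 × 3 = 11.1 (a 3-day stretch = 3 days).
P(N ≥ 13) = 1 − P(N ≤ 12) = 1 − Σ_{j=0}^{12} e^(−μ) μ^j/j! ≈ 0.3223.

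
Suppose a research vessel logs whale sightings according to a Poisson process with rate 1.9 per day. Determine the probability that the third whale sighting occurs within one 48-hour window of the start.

Over the interval, μ = 1.9 × 2 = 3.8 (a 48-hour window = 2 days).
The third arrival falls in the interval iff at least 3 events occur there: P(S_3 ≤ t) = P(N ≥ 3) = 1 − P(N ≤ 2) ≈ 0.7311.

0.7311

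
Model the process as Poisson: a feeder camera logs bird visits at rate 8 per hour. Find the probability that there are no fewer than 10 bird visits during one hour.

0.2834

With mean μ = 8 per hour,
P(N ≥ 10) = 1 − P(N ≤ 9) = 1 − Σ_{j=0}^{9} e^(−μ) μ^j/j! ≈ 0.2834.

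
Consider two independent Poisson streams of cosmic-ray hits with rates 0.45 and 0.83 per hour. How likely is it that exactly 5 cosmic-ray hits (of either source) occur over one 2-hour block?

0.0708

Independent Poisson processes superpose: combined rate λ = 0.45 + 0.83 = 1.28 per hour.
Over the interval, μ = 1.28 × 2 = 2.56 (a 2-hour block = 2 hours).
P(N = 5) = e^(−2.56) · 2.56^5/5! ≈ 0.0708.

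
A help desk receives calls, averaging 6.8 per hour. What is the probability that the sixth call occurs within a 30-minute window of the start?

Over the interval, μ = 6.8 × 0.5 = 3.4 (a 30-minute window = 0.5 hours).
The sixth arrival falls in the interval iff at least 6 events occur there: P(S_6 ≤ t) = P(N ≥ 6) = 1 − P(N ≤ 5) ≈ 0.1295.

0.1295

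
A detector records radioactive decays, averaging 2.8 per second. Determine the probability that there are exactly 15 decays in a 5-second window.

0.0989

Over the interval, μ = 2.8 × 5 = 14 (a 5-second window = 5 seconds).
P(N = 15) = e^(−μ) μ^15/15! = e^(−14) · 14^15/1307674368000 ≈ 0.0989.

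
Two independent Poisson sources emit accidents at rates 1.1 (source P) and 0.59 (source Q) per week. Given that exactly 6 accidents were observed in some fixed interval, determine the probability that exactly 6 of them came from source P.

Given the total, each event is independently from source P with probability p = λ_P/(λ_P+λ_Q) = 1.1/1.69 ≈ 0.6509.
So K ~ Binomial(6, 1.1/1.69): P(K = 6) = C(6,6) · (1.1/1.69)^6 · (0.59/1.69)^0 ≈ 0.0760.

0.0760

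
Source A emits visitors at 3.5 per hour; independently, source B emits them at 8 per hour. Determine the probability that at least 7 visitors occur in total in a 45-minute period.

0.7569

Independent Poisson processes superpose: combined rate λ = 3.5 + 8 = 11.5 per hour.
Over the interval, μ = 11.5 × 0.75 = 8.625 (a 45-minute period = 0.75 hours).
P(N ≥ 7) = 1 − P(N ≤ 6) ≈ 0.7569.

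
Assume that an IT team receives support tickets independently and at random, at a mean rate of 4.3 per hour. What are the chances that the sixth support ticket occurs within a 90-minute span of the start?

Over the interval, μ = 4.3 × 1.5 = 6.45 (a 90-minute span = 1.5 hours).
The sixth arrival falls in the interval iff at least 6 events occur there: P(S_6 ≤ t) = P(N ≥ 6) = 1 − P(N ≤ 5) ≈ 0.6236.

0.6236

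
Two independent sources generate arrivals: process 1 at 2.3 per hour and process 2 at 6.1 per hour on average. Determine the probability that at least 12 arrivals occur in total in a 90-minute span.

0.6050

Independent Poisson processes superpose: combined rate λ = 2.3 + 6.1 = 8.4 per hour.
Over the interval, μ = 8.4 × 1.5 = 12.6 (a 90-minute span = 1.5 hours).
P(N ≥ 12) = 1 − P(N ≤ 11) ≈ 0.6050.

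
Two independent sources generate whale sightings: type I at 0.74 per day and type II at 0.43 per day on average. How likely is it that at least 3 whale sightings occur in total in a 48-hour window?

Independent Poisson processes superpose: combined rate λ = 0.74 + 0.43 = 1.17 per day.
Over the interval, μ = 1.17 × 2 = 2.34 (a 48-hour window = 2 days).
P(N ≥ 3) = 1 − P(N ≤ 2) ≈ 0.4145.

0.4145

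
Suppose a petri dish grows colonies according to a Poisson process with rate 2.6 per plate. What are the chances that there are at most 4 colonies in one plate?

With mean μ = 2.6 per plate,
P(N ≤ 4) = Σ_{j=0}^{4} e^(−μ) μ^j/j! ≈ 0.8774.

0.8774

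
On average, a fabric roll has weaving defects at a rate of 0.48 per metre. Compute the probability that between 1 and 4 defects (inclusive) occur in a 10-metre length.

Over the interval, μ = 0.48 × 10 = 4.8 (a 10-metre length = 10 metres).
P(1 ≤ N ≤ 4) = Σ_{j=1}^{4} e^(−4.8) · 4.8^j/j! ≈ 0.4680.

0.4680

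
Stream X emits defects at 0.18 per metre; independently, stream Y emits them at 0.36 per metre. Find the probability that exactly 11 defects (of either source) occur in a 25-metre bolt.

Independent Poisson processes superpose: combined rate λ = 0.18 + 0.36 = 0.54 per metre.
Over the interval, μ = 0.54 × 25 = 13.5 (a 25-metre bolt = 25 metres).
P(N = 11) = e^(−13.5) · 13.5^11/11! ≈ 0.0932.

0.0932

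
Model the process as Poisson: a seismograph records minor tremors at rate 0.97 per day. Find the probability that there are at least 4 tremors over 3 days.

0.3326

Over the interval, μ = 0.97 × 3 = 2.91 (3 days).
P(N ≥ 4) = 1 − P(N ≤ 3) = 1 − Σ_{j=0}^{3} e^(−μ) μ^j/j! ≈ 0.3326.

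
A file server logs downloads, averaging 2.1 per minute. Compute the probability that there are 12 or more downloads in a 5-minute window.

Over the interval, μ = 2.1 × 5 = 10.5 (a 5-minute window = 5 minutes).
P(N ≥ 12) = 1 − P(N ≤ 11) = 1 − Σ_{j=0}^{11} e^(−μ) μ^j/j! ≈ 0.3613.

0.3613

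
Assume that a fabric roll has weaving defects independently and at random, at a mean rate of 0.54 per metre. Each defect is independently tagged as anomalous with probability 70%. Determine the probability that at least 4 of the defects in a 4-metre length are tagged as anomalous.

Thinning: the defects that are tagged as anomalous themselves form a Poisson process with rate 0.7 × 0.54 = 0.378 per metre.
Over the interval, μ = 0.378 × 4 = 1.512 (a 4-metre length = 4 metres).
P(N ≥ 4) = 1 − P(N ≤ 3) ≈ 0.0672.

0.0672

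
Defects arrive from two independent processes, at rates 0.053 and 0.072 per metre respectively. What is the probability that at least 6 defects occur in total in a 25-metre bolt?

Independent Poisson processes superpose: combined rate λ = 0.053 + 0.072 = 0.125 per metre.
Over the interval, μ = 0.125 × 25 = 3.125 (a 25-metre bolt = 25 metres).
P(N ≥ 6) = 1 − P(N ≤ 5) ≈ 0.0970.

0.0970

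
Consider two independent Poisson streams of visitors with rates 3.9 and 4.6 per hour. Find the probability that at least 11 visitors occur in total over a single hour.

0.2366

Independent Poisson processes superpose: combined rate λ = 3.9 + 4.6 = 8.5 per hour.
So μ = 8.5.
P(N ≥ 11) = 1 − P(N ≤ 10) ≈ 0.2366.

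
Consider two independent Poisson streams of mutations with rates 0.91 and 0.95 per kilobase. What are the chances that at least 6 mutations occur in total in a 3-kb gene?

Independent Poisson processes superpose: combined rate λ = 0.91 + 0.95 = 1.86 per kilobase.
Over the interval, μ = 1.86 × 3 = 5.58 (a 3-kb gene = 3 kilobases).
P(N ≥ 6) = 1 − P(N ≤ 5) ≈ 0.4847.

0.4847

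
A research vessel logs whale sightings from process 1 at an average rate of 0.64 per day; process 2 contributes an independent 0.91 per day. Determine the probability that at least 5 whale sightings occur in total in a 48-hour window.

0.2018

Independent Poisson processes superpose: combined rate λ = 0.64 + 0.91 = 1.55 per day.
Over the interval, μ = 1.55 × 2 = 3.1 (a 48-hour window = 2 days).
P(N ≥ 5) = 1 − P(N ≤ 4) ≈ 0.2018.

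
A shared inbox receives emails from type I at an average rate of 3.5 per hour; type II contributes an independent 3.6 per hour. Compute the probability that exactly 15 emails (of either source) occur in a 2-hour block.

Independent Poisson processes superpose: combined rate λ = 3.5 + 3.6 = 7.1 per hour.
Over the interval, μ = 7.1 × 2 = 14.2 (a 2-hour block = 2 hours).
P(N = 15) = e^(−14.2) · 14.2^15/15! ≈ 0.1002.

0.1002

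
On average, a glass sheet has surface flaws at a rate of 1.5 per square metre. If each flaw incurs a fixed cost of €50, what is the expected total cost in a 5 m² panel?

E[N] = 1.5 × 5 = 7.5 (a 5 m² panel = 5 square metres); E[cost] = 7.5 × €50 = €375.

€375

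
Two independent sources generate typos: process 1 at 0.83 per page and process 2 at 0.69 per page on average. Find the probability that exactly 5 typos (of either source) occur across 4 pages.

Independent Poisson processes superpose: combined rate λ = 0.83 + 0.69 = 1.52 per page.
Over the interval, μ = 1.52 × 4 = 6.08 (4 pages).
P(N = 5) = e^(−6.08) · 6.08^5/5! ≈ 0.1584.

0.1584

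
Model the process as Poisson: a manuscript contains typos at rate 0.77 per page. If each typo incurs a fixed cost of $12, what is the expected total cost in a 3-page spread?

$27.72

E[N] = 0.77 × 3 = 2.31 (a 3-page spread = 3 pages); E[cost] = 2.31 × $12 = $27.72.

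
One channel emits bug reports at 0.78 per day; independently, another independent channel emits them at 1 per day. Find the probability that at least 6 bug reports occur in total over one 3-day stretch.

Independent Poisson processes superpose: combined rate λ = 0.78 + 1 = 1.78 per day.
Over the interval, μ = 1.78 × 3 = 5.34 (a 3-day stretch = 3 days).
P(N ≥ 6) = 1 − P(N ≤ 5) ≈ 0.4435.

0.4435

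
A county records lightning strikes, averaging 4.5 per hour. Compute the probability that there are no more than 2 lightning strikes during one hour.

With mean μ = 4.5 per hour,
P(N ≤ 2) = Σ_{j=0}^{2} e^(−μ) μ^j/j! ≈ 0.1736.

0.1736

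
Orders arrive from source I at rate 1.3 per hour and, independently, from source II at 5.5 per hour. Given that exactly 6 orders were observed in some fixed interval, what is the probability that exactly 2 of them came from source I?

Given the total, each event is independently from source I with probability p = λ_I/(λ_I+λ_II) = 1.3/6.8 ≈ 0.1912.
So K ~ Binomial(6, 1.3/6.8): P(K = 2) = C(6,2) · (1.3/6.8)^2 · (5.5/6.8)^4 ≈ 0.2346.

0.2346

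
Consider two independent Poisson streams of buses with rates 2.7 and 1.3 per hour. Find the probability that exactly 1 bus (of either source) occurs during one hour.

0.0733

Independent Poisson processes superpose: combined rate λ = 2.7 + 1.3 = 4 per hour.
So μ = 4.
P(N = 1) = e^(−4) · 4^1/1! ≈ 0.0733.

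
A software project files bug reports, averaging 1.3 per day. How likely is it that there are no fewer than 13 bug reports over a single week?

0.1316

Over the interval, μ = 1.3 × 7 = 9.1 (a week = 7 days).
P(N ≥ 13) = 1 − P(N ≤ 12) = 1 − Σ_{j=0}^{12} e^(−μ) μ^j/j! ≈ 0.1316.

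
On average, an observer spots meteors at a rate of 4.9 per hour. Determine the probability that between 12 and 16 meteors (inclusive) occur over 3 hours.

Over the interval, μ = 4.9 × 3 = 14.7 (3 hours).
P(12 ≤ N ≤ 16) = Σ_{j=12}^{16} e^(−14.7) · 14.7^j/j! ≈ 0.4872.

0.4872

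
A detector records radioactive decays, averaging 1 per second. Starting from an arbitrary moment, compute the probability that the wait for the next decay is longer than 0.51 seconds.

0.6005

The wait for the next event is exponential with rate λ = 1 per second.
P(T > 0.51) = e^(−λt) = e^(−1 × 0.51) = e^(−0.51) ≈ 0.6005.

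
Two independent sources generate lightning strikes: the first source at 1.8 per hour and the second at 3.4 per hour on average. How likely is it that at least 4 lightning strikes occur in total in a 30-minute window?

0.2640

Independent Poisson processes superpose: combined rate λ = 1.8 + 3.4 = 5.2 per hour.
Over the interval, μ = 5.2 × 0.5 = 2.6 (a 30-minute window = 0.5 hours).
P(N ≥ 4) = 1 − P(N ≤ 3) ≈ 0.2640.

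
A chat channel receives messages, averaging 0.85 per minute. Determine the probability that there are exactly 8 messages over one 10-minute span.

Over the interval, μ = 0.85 × 10 = 8.5 (a 10-minute span = 10 minutes).
P(N = 8) = e^(−μ) μ^8/8! = e^(−8.5) · 8.5^8/40320 ≈ 0.1375.

0.1375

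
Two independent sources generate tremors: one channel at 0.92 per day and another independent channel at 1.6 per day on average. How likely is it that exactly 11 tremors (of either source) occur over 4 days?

Independent Poisson processes superpose: combined rate λ = 0.92 + 1.6 = 2.52 per day.
Over the interval, μ = 2.52 × 4 = 10.08 (4 days).
P(N = 11) = e^(−10.08) · 10.08^11/11! ≈ 0.1146.

0.1146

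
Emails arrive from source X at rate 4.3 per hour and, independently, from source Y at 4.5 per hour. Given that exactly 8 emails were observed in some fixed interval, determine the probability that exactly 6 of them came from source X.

Given the total, each event is independently from source X with probability p = λ_X/(λ_X+λ_Y) = 4.3/8.8 ≈ 0.4886.
So K ~ Binomial(8, 4.3/8.8): P(K = 6) = C(8,6) · (4.3/8.8)^6 · (4.5/8.8)^2 ≈ 0.0997.

0.0997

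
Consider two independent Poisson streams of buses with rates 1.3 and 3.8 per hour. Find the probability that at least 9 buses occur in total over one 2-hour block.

Independent Poisson processes superpose: combined rate λ = 1.3 + 3.8 = 5.1 per hour.
Over the interval, μ = 5.1 × 2 = 10.2 (a 2-hour block = 2 hours).
P(N ≥ 9) = 1 − P(N ≤ 8) ≈ 0.6892.

0.6892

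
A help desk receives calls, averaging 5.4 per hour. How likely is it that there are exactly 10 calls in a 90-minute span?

Over the interval, μ = 5.4 × 1.5 = 8.1 (a 90-minute span = 1.5 hours).
P(N = 10) = e^(−μ) μ^10/10! = e^(−8.1) · 8.1^10/3628800 ≈ 0.1017.

0.1017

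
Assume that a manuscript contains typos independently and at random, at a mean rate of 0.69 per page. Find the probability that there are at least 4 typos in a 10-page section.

Over the interval, μ = 0.69 × 10 = 6.9 (a 10-page section = 10 pages).
P(N ≥ 4) = 1 − P(N ≤ 3) = 1 − Σ_{j=0}^{3} e^(−μ) μ^j/j! ≈ 0.9129.

0.9129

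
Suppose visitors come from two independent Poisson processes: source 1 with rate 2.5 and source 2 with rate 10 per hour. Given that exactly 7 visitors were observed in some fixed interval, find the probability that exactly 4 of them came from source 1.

Given the total, each event is independently from source 1 with probability p = λ_1/(λ_1+λ_2) = 2.5/12.5 = 0.2000.
So K ~ Binomial(7, 2.5/12.5): P(K = 4) = C(7,4) · (2.5/12.5)^4 · (10/12.5)^3 ≈ 0.0287.

0.0287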